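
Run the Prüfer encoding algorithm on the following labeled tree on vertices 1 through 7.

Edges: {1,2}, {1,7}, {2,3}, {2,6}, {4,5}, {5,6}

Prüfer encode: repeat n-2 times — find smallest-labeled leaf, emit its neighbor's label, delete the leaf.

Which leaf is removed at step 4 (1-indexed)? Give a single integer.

Step 1: current leaves = {3,4,7}. Remove leaf 3 (neighbor: 2).
Step 2: current leaves = {4,7}. Remove leaf 4 (neighbor: 5).
Step 3: current leaves = {5,7}. Remove leaf 5 (neighbor: 6).
Step 4: current leaves = {6,7}. Remove leaf 6 (neighbor: 2).

Answer: 6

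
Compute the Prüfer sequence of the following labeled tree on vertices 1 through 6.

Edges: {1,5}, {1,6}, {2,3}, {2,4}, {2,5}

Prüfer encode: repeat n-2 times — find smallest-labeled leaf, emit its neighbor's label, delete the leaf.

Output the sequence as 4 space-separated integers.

Step 1: leaves = {3,4,6}. Remove smallest leaf 3, emit neighbor 2.
Step 2: leaves = {4,6}. Remove smallest leaf 4, emit neighbor 2.
Step 3: leaves = {2,6}. Remove smallest leaf 2, emit neighbor 5.
Step 4: leaves = {5,6}. Remove smallest leaf 5, emit neighbor 1.
Done: 2 vertices remain (1, 6). Sequence = [2 2 5 1]

Answer: 2 2 5 1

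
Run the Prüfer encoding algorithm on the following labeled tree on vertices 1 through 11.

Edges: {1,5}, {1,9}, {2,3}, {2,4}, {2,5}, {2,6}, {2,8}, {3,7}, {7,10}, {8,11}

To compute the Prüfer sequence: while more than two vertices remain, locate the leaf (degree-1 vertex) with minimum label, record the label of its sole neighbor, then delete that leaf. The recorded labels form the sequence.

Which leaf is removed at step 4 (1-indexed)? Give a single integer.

Step 1: current leaves = {4,6,9,10,11}. Remove leaf 4 (neighbor: 2).
Step 2: current leaves = {6,9,10,11}. Remove leaf 6 (neighbor: 2).
Step 3: current leaves = {9,10,11}. Remove leaf 9 (neighbor: 1).
Step 4: current leaves = {1,10,11}. Remove leaf 1 (neighbor: 5).

Answer: 1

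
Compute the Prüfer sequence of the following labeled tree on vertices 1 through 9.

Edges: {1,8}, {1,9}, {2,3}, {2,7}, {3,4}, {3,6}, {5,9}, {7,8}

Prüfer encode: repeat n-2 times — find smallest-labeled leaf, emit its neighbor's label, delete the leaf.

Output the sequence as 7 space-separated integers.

Step 1: leaves = {4,5,6}. Remove smallest leaf 4, emit neighbor 3.
Step 2: leaves = {5,6}. Remove smallest leaf 5, emit neighbor 9.
Step 3: leaves = {6,9}. Remove smallest leaf 6, emit neighbor 3.
Step 4: leaves = {3,9}. Remove smallest leaf 3, emit neighbor 2.
Step 5: leaves = {2,9}. Remove smallest leaf 2, emit neighbor 7.
Step 6: leaves = {7,9}. Remove smallest leaf 7, emit neighbor 8.
Step 7: leaves = {8,9}. Remove smallest leaf 8, emit neighbor 1.
Done: 2 vertices remain (1, 9). Sequence = [3 9 3 2 7 8 1]

Answer: 3 9 3 2 7 8 1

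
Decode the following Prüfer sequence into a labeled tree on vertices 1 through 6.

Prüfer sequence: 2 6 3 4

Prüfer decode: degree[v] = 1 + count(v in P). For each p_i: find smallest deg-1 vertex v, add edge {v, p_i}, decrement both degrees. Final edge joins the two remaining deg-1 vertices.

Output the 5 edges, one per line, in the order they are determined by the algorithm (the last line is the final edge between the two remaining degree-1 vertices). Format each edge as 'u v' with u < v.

Answer: 1 2
2 6
3 5
3 4
4 6

Derivation:
Initial degrees: {1:1, 2:2, 3:2, 4:2, 5:1, 6:2}
Step 1: smallest deg-1 vertex = 1, p_1 = 2. Add edge {1,2}. Now deg[1]=0, deg[2]=1.
Step 2: smallest deg-1 vertex = 2, p_2 = 6. Add edge {2,6}. Now deg[2]=0, deg[6]=1.
Step 3: smallest deg-1 vertex = 5, p_3 = 3. Add edge {3,5}. Now deg[5]=0, deg[3]=1.
Step 4: smallest deg-1 vertex = 3, p_4 = 4. Add edge {3,4}. Now deg[3]=0, deg[4]=1.
Final: two remaining deg-1 vertices are 4, 6. Add edge {4,6}.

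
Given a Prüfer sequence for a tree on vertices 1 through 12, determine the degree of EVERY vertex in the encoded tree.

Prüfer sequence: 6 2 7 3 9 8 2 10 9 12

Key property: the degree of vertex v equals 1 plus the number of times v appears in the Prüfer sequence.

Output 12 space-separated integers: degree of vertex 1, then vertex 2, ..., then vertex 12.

Answer: 1 3 2 1 1 2 2 2 3 2 1 2

Derivation:
p_1 = 6: count[6] becomes 1
p_2 = 2: count[2] becomes 1
p_3 = 7: count[7] becomes 1
p_4 = 3: count[3] becomes 1
p_5 = 9: count[9] becomes 1
p_6 = 8: count[8] becomes 1
p_7 = 2: count[2] becomes 2
p_8 = 10: count[10] becomes 1
p_9 = 9: count[9] becomes 2
p_10 = 12: count[12] becomes 1
Degrees (1 + count): deg[1]=1+0=1, deg[2]=1+2=3, deg[3]=1+1=2, deg[4]=1+0=1, deg[5]=1+0=1, deg[6]=1+1=2, deg[7]=1+1=2, deg[8]=1+1=2, deg[9]=1+2=3, deg[10]=1+1=2, deg[11]=1+0=1, deg[12]=1+1=2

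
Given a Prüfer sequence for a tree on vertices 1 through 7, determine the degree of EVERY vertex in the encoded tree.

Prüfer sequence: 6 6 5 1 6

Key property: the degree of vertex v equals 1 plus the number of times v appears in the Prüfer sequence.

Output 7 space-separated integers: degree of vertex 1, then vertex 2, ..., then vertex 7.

Answer: 2 1 1 1 2 4 1

Derivation:
p_1 = 6: count[6] becomes 1
p_2 = 6: count[6] becomes 2
p_3 = 5: count[5] becomes 1
p_4 = 1: count[1] becomes 1
p_5 = 6: count[6] becomes 3
Degrees (1 + count): deg[1]=1+1=2, deg[2]=1+0=1, deg[3]=1+0=1, deg[4]=1+0=1, deg[5]=1+1=2, deg[6]=1+3=4, deg[7]=1+0=1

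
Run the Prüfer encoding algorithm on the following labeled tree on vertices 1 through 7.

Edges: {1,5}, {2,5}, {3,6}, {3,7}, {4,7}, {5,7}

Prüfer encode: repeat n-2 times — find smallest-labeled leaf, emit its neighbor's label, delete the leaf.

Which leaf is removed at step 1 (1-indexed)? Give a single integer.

Answer: 1

Derivation:
Step 1: current leaves = {1,2,4,6}. Remove leaf 1 (neighbor: 5).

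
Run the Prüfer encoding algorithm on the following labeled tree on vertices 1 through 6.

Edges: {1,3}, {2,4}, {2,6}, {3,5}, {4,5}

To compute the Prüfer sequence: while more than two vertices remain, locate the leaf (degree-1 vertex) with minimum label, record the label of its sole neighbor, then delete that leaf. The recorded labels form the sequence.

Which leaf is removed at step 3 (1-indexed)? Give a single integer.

Answer: 5

Derivation:
Step 1: current leaves = {1,6}. Remove leaf 1 (neighbor: 3).
Step 2: current leaves = {3,6}. Remove leaf 3 (neighbor: 5).
Step 3: current leaves = {5,6}. Remove leaf 5 (neighbor: 4).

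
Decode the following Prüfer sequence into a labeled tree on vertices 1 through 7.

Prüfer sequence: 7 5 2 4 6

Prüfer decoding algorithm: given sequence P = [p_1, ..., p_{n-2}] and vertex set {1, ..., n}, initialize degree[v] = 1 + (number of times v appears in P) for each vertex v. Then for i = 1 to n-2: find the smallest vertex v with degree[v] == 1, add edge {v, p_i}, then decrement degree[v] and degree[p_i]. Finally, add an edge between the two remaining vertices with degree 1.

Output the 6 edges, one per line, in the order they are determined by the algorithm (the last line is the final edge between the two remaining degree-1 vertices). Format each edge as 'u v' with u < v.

Answer: 1 7
3 5
2 5
2 4
4 6
6 7

Derivation:
Initial degrees: {1:1, 2:2, 3:1, 4:2, 5:2, 6:2, 7:2}
Step 1: smallest deg-1 vertex = 1, p_1 = 7. Add edge {1,7}. Now deg[1]=0, deg[7]=1.
Step 2: smallest deg-1 vertex = 3, p_2 = 5. Add edge {3,5}. Now deg[3]=0, deg[5]=1.
Step 3: smallest deg-1 vertex = 5, p_3 = 2. Add edge {2,5}. Now deg[5]=0, deg[2]=1.
Step 4: smallest deg-1 vertex = 2, p_4 = 4. Add edge {2,4}. Now deg[2]=0, deg[4]=1.
Step 5: smallest deg-1 vertex = 4, p_5 = 6. Add edge {4,6}. Now deg[4]=0, deg[6]=1.
Final: two remaining deg-1 vertices are 6, 7. Add edge {6,7}.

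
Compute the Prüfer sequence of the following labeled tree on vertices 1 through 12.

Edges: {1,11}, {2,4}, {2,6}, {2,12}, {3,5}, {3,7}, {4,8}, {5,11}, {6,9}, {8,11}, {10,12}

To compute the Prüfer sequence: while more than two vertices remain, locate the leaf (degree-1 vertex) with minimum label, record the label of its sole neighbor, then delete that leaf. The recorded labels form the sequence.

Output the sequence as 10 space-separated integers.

Step 1: leaves = {1,7,9,10}. Remove smallest leaf 1, emit neighbor 11.
Step 2: leaves = {7,9,10}. Remove smallest leaf 7, emit neighbor 3.
Step 3: leaves = {3,9,10}. Remove smallest leaf 3, emit neighbor 5.
Step 4: leaves = {5,9,10}. Remove smallest leaf 5, emit neighbor 11.
Step 5: leaves = {9,10,11}. Remove smallest leaf 9, emit neighbor 6.
Step 6: leaves = {6,10,11}. Remove smallest leaf 6, emit neighbor 2.
Step 7: leaves = {10,11}. Remove smallest leaf 10, emit neighbor 12.
Step 8: leaves = {11,12}. Remove smallest leaf 11, emit neighbor 8.
Step 9: leaves = {8,12}. Remove smallest leaf 8, emit neighbor 4.
Step 10: leaves = {4,12}. Remove smallest leaf 4, emit neighbor 2.
Done: 2 vertices remain (2, 12). Sequence = [11 3 5 11 6 2 12 8 4 2]

Answer: 11 3 5 11 6 2 12 8 4 2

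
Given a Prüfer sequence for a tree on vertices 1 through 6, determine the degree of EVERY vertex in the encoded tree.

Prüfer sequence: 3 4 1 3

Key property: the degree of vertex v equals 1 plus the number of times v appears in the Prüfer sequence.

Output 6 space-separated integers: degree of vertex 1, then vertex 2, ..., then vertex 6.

p_1 = 3: count[3] becomes 1
p_2 = 4: count[4] becomes 1
p_3 = 1: count[1] becomes 1
p_4 = 3: count[3] becomes 2
Degrees (1 + count): deg[1]=1+1=2, deg[2]=1+0=1, deg[3]=1+2=3, deg[4]=1+1=2, deg[5]=1+0=1, deg[6]=1+0=1

Answer: 2 1 3 2 1 1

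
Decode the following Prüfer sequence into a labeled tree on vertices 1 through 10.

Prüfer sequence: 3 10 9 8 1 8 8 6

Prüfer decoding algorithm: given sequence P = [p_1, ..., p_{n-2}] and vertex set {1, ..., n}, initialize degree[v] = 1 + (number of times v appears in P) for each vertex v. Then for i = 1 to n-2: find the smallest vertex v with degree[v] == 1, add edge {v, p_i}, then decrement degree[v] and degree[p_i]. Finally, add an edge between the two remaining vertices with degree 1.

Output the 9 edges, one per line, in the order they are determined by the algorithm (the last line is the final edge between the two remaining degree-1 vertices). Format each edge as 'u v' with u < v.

Initial degrees: {1:2, 2:1, 3:2, 4:1, 5:1, 6:2, 7:1, 8:4, 9:2, 10:2}
Step 1: smallest deg-1 vertex = 2, p_1 = 3. Add edge {2,3}. Now deg[2]=0, deg[3]=1.
Step 2: smallest deg-1 vertex = 3, p_2 = 10. Add edge {3,10}. Now deg[3]=0, deg[10]=1.
Step 3: smallest deg-1 vertex = 4, p_3 = 9. Add edge {4,9}. Now deg[4]=0, deg[9]=1.
Step 4: smallest deg-1 vertex = 5, p_4 = 8. Add edge {5,8}. Now deg[5]=0, deg[8]=3.
Step 5: smallest deg-1 vertex = 7, p_5 = 1. Add edge {1,7}. Now deg[7]=0, deg[1]=1.
Step 6: smallest deg-1 vertex = 1, p_6 = 8. Add edge {1,8}. Now deg[1]=0, deg[8]=2.
Step 7: smallest deg-1 vertex = 9, p_7 = 8. Add edge {8,9}. Now deg[9]=0, deg[8]=1.
Step 8: smallest deg-1 vertex = 8, p_8 = 6. Add edge {6,8}. Now deg[8]=0, deg[6]=1.
Final: two remaining deg-1 vertices are 6, 10. Add edge {6,10}.

Answer: 2 3
3 10
4 9
5 8
1 7
1 8
8 9
6 8
6 10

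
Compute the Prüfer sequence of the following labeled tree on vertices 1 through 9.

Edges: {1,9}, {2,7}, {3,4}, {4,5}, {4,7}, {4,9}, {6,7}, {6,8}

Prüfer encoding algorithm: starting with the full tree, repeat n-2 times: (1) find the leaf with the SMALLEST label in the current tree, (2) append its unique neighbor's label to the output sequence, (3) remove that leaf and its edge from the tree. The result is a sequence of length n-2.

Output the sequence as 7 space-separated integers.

Answer: 9 7 4 4 6 7 4

Derivation:
Step 1: leaves = {1,2,3,5,8}. Remove smallest leaf 1, emit neighbor 9.
Step 2: leaves = {2,3,5,8,9}. Remove smallest leaf 2, emit neighbor 7.
Step 3: leaves = {3,5,8,9}. Remove smallest leaf 3, emit neighbor 4.
Step 4: leaves = {5,8,9}. Remove smallest leaf 5, emit neighbor 4.
Step 5: leaves = {8,9}. Remove smallest leaf 8, emit neighbor 6.
Step 6: leaves = {6,9}. Remove smallest leaf 6, emit neighbor 7.
Step 7: leaves = {7,9}. Remove smallest leaf 7, emit neighbor 4.
Done: 2 vertices remain (4, 9). Sequence = [9 7 4 4 6 7 4]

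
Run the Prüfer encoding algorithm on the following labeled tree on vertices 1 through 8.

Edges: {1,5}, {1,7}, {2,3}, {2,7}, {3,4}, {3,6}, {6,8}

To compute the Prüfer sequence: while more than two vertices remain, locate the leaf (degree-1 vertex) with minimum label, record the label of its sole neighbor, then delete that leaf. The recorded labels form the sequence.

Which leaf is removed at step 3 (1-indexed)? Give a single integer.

Step 1: current leaves = {4,5,8}. Remove leaf 4 (neighbor: 3).
Step 2: current leaves = {5,8}. Remove leaf 5 (neighbor: 1).
Step 3: current leaves = {1,8}. Remove leaf 1 (neighbor: 7).

Answer: 1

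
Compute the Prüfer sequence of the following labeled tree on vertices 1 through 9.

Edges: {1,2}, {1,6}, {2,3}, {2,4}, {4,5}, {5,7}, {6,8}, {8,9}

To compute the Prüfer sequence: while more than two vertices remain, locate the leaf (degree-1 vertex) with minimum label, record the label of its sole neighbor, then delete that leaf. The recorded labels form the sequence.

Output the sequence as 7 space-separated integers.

Step 1: leaves = {3,7,9}. Remove smallest leaf 3, emit neighbor 2.
Step 2: leaves = {7,9}. Remove smallest leaf 7, emit neighbor 5.
Step 3: leaves = {5,9}. Remove smallest leaf 5, emit neighbor 4.
Step 4: leaves = {4,9}. Remove smallest leaf 4, emit neighbor 2.
Step 5: leaves = {2,9}. Remove smallest leaf 2, emit neighbor 1.
Step 6: leaves = {1,9}. Remove smallest leaf 1, emit neighbor 6.
Step 7: leaves = {6,9}. Remove smallest leaf 6, emit neighbor 8.
Done: 2 vertices remain (8, 9). Sequence = [2 5 4 2 1 6 8]

Answer: 2 5 4 2 1 6 8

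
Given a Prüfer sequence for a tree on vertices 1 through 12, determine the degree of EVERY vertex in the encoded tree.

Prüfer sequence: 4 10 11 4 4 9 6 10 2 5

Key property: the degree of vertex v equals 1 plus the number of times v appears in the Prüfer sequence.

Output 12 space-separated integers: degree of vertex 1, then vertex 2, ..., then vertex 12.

Answer: 1 2 1 4 2 2 1 1 2 3 2 1

Derivation:
p_1 = 4: count[4] becomes 1
p_2 = 10: count[10] becomes 1
p_3 = 11: count[11] becomes 1
p_4 = 4: count[4] becomes 2
p_5 = 4: count[4] becomes 3
p_6 = 9: count[9] becomes 1
p_7 = 6: count[6] becomes 1
p_8 = 10: count[10] becomes 2
p_9 = 2: count[2] becomes 1
p_10 = 5: count[5] becomes 1
Degrees (1 + count): deg[1]=1+0=1, deg[2]=1+1=2, deg[3]=1+0=1, deg[4]=1+3=4, deg[5]=1+1=2, deg[6]=1+1=2, deg[7]=1+0=1, deg[8]=1+0=1, deg[9]=1+1=2, deg[10]=1+2=3, deg[11]=1+1=2, deg[12]=1+0=1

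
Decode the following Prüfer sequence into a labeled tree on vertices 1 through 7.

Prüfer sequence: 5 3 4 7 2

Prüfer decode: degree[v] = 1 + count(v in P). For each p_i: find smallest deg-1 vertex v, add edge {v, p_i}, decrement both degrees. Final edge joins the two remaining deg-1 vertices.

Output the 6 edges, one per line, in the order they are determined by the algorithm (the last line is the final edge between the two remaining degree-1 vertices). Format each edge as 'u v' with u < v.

Initial degrees: {1:1, 2:2, 3:2, 4:2, 5:2, 6:1, 7:2}
Step 1: smallest deg-1 vertex = 1, p_1 = 5. Add edge {1,5}. Now deg[1]=0, deg[5]=1.
Step 2: smallest deg-1 vertex = 5, p_2 = 3. Add edge {3,5}. Now deg[5]=0, deg[3]=1.
Step 3: smallest deg-1 vertex = 3, p_3 = 4. Add edge {3,4}. Now deg[3]=0, deg[4]=1.
Step 4: smallest deg-1 vertex = 4, p_4 = 7. Add edge {4,7}. Now deg[4]=0, deg[7]=1.
Step 5: smallest deg-1 vertex = 6, p_5 = 2. Add edge {2,6}. Now deg[6]=0, deg[2]=1.
Final: two remaining deg-1 vertices are 2, 7. Add edge {2,7}.

Answer: 1 5
3 5
3 4
4 7
2 6
2 7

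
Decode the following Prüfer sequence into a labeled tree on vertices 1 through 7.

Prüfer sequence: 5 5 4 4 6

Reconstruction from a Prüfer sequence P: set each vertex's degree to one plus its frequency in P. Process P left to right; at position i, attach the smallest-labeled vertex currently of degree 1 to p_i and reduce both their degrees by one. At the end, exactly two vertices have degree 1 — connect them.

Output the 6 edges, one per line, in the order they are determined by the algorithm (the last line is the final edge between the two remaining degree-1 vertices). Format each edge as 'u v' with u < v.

Answer: 1 5
2 5
3 4
4 5
4 6
6 7

Derivation:
Initial degrees: {1:1, 2:1, 3:1, 4:3, 5:3, 6:2, 7:1}
Step 1: smallest deg-1 vertex = 1, p_1 = 5. Add edge {1,5}. Now deg[1]=0, deg[5]=2.
Step 2: smallest deg-1 vertex = 2, p_2 = 5. Add edge {2,5}. Now deg[2]=0, deg[5]=1.
Step 3: smallest deg-1 vertex = 3, p_3 = 4. Add edge {3,4}. Now deg[3]=0, deg[4]=2.
Step 4: smallest deg-1 vertex = 5, p_4 = 4. Add edge {4,5}. Now deg[5]=0, deg[4]=1.
Step 5: smallest deg-1 vertex = 4, p_5 = 6. Add edge {4,6}. Now deg[4]=0, deg[6]=1.
Final: two remaining deg-1 vertices are 6, 7. Add edge {6,7}.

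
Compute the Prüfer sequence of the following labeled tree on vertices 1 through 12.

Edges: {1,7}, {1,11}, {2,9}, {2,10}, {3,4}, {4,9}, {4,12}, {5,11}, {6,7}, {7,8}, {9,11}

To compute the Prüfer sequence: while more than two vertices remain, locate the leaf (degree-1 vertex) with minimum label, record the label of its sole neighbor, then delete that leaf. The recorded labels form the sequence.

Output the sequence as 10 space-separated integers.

Step 1: leaves = {3,5,6,8,10,12}. Remove smallest leaf 3, emit neighbor 4.
Step 2: leaves = {5,6,8,10,12}. Remove smallest leaf 5, emit neighbor 11.
Step 3: leaves = {6,8,10,12}. Remove smallest leaf 6, emit neighbor 7.
Step 4: leaves = {8,10,12}. Remove smallest leaf 8, emit neighbor 7.
Step 5: leaves = {7,10,12}. Remove smallest leaf 7, emit neighbor 1.
Step 6: leaves = {1,10,12}. Remove smallest leaf 1, emit neighbor 11.
Step 7: leaves = {10,11,12}. Remove smallest leaf 10, emit neighbor 2.
Step 8: leaves = {2,11,12}. Remove smallest leaf 2, emit neighbor 9.
Step 9: leaves = {11,12}. Remove smallest leaf 11, emit neighbor 9.
Step 10: leaves = {9,12}. Remove smallest leaf 9, emit neighbor 4.
Done: 2 vertices remain (4, 12). Sequence = [4 11 7 7 1 11 2 9 9 4]

Answer: 4 11 7 7 1 11 2 9 9 4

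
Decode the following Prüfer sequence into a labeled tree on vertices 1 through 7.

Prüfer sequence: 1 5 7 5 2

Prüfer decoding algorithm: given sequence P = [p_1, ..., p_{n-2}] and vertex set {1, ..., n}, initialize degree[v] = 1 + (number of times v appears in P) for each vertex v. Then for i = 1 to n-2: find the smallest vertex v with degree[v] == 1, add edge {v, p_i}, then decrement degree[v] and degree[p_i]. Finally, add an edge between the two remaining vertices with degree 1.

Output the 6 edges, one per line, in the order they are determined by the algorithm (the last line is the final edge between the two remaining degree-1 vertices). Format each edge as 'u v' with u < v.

Initial degrees: {1:2, 2:2, 3:1, 4:1, 5:3, 6:1, 7:2}
Step 1: smallest deg-1 vertex = 3, p_1 = 1. Add edge {1,3}. Now deg[3]=0, deg[1]=1.
Step 2: smallest deg-1 vertex = 1, p_2 = 5. Add edge {1,5}. Now deg[1]=0, deg[5]=2.
Step 3: smallest deg-1 vertex = 4, p_3 = 7. Add edge {4,7}. Now deg[4]=0, deg[7]=1.
Step 4: smallest deg-1 vertex = 6, p_4 = 5. Add edge {5,6}. Now deg[6]=0, deg[5]=1.
Step 5: smallest deg-1 vertex = 5, p_5 = 2. Add edge {2,5}. Now deg[5]=0, deg[2]=1.
Final: two remaining deg-1 vertices are 2, 7. Add edge {2,7}.

Answer: 1 3
1 5
4 7
5 6
2 5
2 7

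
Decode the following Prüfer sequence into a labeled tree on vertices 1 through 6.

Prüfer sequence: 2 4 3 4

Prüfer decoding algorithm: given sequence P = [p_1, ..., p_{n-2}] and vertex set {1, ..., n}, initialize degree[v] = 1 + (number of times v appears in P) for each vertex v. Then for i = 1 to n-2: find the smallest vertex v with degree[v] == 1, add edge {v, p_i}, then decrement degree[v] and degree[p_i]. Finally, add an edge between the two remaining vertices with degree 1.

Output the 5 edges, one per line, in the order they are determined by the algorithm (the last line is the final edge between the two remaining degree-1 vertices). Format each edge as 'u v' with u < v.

Initial degrees: {1:1, 2:2, 3:2, 4:3, 5:1, 6:1}
Step 1: smallest deg-1 vertex = 1, p_1 = 2. Add edge {1,2}. Now deg[1]=0, deg[2]=1.
Step 2: smallest deg-1 vertex = 2, p_2 = 4. Add edge {2,4}. Now deg[2]=0, deg[4]=2.
Step 3: smallest deg-1 vertex = 5, p_3 = 3. Add edge {3,5}. Now deg[5]=0, deg[3]=1.
Step 4: smallest deg-1 vertex = 3, p_4 = 4. Add edge {3,4}. Now deg[3]=0, deg[4]=1.
Final: two remaining deg-1 vertices are 4, 6. Add edge {4,6}.

Answer: 1 2
2 4
3 5
3 4
4 6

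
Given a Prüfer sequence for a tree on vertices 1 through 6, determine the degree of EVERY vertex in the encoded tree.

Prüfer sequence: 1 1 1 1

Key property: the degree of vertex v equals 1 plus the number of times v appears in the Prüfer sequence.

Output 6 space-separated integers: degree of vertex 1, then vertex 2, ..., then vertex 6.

p_1 = 1: count[1] becomes 1
p_2 = 1: count[1] becomes 2
p_3 = 1: count[1] becomes 3
p_4 = 1: count[1] becomes 4
Degrees (1 + count): deg[1]=1+4=5, deg[2]=1+0=1, deg[3]=1+0=1, deg[4]=1+0=1, deg[5]=1+0=1, deg[6]=1+0=1

Answer: 5 1 1 1 1 1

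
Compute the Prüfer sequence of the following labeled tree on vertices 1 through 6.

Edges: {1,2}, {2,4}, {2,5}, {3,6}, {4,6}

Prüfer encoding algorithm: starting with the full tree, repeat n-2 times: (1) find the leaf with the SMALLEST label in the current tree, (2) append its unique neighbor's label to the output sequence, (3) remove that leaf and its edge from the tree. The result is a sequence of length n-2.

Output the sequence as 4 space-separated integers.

Step 1: leaves = {1,3,5}. Remove smallest leaf 1, emit neighbor 2.
Step 2: leaves = {3,5}. Remove smallest leaf 3, emit neighbor 6.
Step 3: leaves = {5,6}. Remove smallest leaf 5, emit neighbor 2.
Step 4: leaves = {2,6}. Remove smallest leaf 2, emit neighbor 4.
Done: 2 vertices remain (4, 6). Sequence = [2 6 2 4]

Answer: 2 6 2 4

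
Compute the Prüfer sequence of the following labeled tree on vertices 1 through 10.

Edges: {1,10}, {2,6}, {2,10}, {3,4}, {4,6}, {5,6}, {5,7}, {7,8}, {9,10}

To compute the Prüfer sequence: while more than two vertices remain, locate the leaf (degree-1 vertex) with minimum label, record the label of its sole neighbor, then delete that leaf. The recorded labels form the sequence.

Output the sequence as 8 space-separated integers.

Answer: 10 4 6 7 5 6 2 10

Derivation:
Step 1: leaves = {1,3,8,9}. Remove smallest leaf 1, emit neighbor 10.
Step 2: leaves = {3,8,9}. Remove smallest leaf 3, emit neighbor 4.
Step 3: leaves = {4,8,9}. Remove smallest leaf 4, emit neighbor 6.
Step 4: leaves = {8,9}. Remove smallest leaf 8, emit neighbor 7.
Step 5: leaves = {7,9}. Remove smallest leaf 7, emit neighbor 5.
Step 6: leaves = {5,9}. Remove smallest leaf 5, emit neighbor 6.
Step 7: leaves = {6,9}. Remove smallest leaf 6, emit neighbor 2.
Step 8: leaves = {2,9}. Remove smallest leaf 2, emit neighbor 10.
Done: 2 vertices remain (9, 10). Sequence = [10 4 6 7 5 6 2 10]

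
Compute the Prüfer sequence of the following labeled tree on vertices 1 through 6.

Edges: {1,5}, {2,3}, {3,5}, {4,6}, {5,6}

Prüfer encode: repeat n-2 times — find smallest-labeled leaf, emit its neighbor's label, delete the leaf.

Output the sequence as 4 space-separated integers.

Step 1: leaves = {1,2,4}. Remove smallest leaf 1, emit neighbor 5.
Step 2: leaves = {2,4}. Remove smallest leaf 2, emit neighbor 3.
Step 3: leaves = {3,4}. Remove smallest leaf 3, emit neighbor 5.
Step 4: leaves = {4,5}. Remove smallest leaf 4, emit neighbor 6.
Done: 2 vertices remain (5, 6). Sequence = [5 3 5 6]

Answer: 5 3 5 6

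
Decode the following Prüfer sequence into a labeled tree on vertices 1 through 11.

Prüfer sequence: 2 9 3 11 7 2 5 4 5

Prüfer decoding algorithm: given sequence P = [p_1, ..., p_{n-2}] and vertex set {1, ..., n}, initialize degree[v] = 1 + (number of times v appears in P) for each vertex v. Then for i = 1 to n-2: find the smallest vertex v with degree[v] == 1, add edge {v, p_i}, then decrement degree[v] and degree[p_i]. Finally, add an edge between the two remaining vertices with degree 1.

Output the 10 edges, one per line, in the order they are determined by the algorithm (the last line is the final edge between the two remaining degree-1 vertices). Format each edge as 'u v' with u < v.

Initial degrees: {1:1, 2:3, 3:2, 4:2, 5:3, 6:1, 7:2, 8:1, 9:2, 10:1, 11:2}
Step 1: smallest deg-1 vertex = 1, p_1 = 2. Add edge {1,2}. Now deg[1]=0, deg[2]=2.
Step 2: smallest deg-1 vertex = 6, p_2 = 9. Add edge {6,9}. Now deg[6]=0, deg[9]=1.
Step 3: smallest deg-1 vertex = 8, p_3 = 3. Add edge {3,8}. Now deg[8]=0, deg[3]=1.
Step 4: smallest deg-1 vertex = 3, p_4 = 11. Add edge {3,11}. Now deg[3]=0, deg[11]=1.
Step 5: smallest deg-1 vertex = 9, p_5 = 7. Add edge {7,9}. Now deg[9]=0, deg[7]=1.
Step 6: smallest deg-1 vertex = 7, p_6 = 2. Add edge {2,7}. Now deg[7]=0, deg[2]=1.
Step 7: smallest deg-1 vertex = 2, p_7 = 5. Add edge {2,5}. Now deg[2]=0, deg[5]=2.
Step 8: smallest deg-1 vertex = 10, p_8 = 4. Add edge {4,10}. Now deg[10]=0, deg[4]=1.
Step 9: smallest deg-1 vertex = 4, p_9 = 5. Add edge {4,5}. Now deg[4]=0, deg[5]=1.
Final: two remaining deg-1 vertices are 5, 11. Add edge {5,11}.

Answer: 1 2
6 9
3 8
3 11
7 9
2 7
2 5
4 10
4 5
5 11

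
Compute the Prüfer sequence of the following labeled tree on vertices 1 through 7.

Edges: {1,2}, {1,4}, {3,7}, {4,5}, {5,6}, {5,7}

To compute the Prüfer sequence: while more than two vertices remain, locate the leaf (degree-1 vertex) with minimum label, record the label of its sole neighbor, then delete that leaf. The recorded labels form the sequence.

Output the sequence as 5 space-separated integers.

Answer: 1 4 7 5 5

Derivation:
Step 1: leaves = {2,3,6}. Remove smallest leaf 2, emit neighbor 1.
Step 2: leaves = {1,3,6}. Remove smallest leaf 1, emit neighbor 4.
Step 3: leaves = {3,4,6}. Remove smallest leaf 3, emit neighbor 7.
Step 4: leaves = {4,6,7}. Remove smallest leaf 4, emit neighbor 5.
Step 5: leaves = {6,7}. Remove smallest leaf 6, emit neighbor 5.
Done: 2 vertices remain (5, 7). Sequence = [1 4 7 5 5]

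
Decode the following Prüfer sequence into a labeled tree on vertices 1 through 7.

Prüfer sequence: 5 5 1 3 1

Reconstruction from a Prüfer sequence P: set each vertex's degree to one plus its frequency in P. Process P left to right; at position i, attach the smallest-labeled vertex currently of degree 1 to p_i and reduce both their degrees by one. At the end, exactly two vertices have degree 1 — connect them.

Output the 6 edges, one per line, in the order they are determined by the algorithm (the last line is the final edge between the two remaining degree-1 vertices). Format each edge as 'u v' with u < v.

Answer: 2 5
4 5
1 5
3 6
1 3
1 7

Derivation:
Initial degrees: {1:3, 2:1, 3:2, 4:1, 5:3, 6:1, 7:1}
Step 1: smallest deg-1 vertex = 2, p_1 = 5. Add edge {2,5}. Now deg[2]=0, deg[5]=2.
Step 2: smallest deg-1 vertex = 4, p_2 = 5. Add edge {4,5}. Now deg[4]=0, deg[5]=1.
Step 3: smallest deg-1 vertex = 5, p_3 = 1. Add edge {1,5}. Now deg[5]=0, deg[1]=2.
Step 4: smallest deg-1 vertex = 6, p_4 = 3. Add edge {3,6}. Now deg[6]=0, deg[3]=1.
Step 5: smallest deg-1 vertex = 3, p_5 = 1. Add edge {1,3}. Now deg[3]=0, deg[1]=1.
Final: two remaining deg-1 vertices are 1, 7. Add edge {1,7}.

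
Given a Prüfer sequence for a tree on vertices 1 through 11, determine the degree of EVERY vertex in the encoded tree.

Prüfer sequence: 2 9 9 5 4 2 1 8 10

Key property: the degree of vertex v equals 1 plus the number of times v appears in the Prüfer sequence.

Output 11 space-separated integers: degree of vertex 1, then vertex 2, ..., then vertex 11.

p_1 = 2: count[2] becomes 1
p_2 = 9: count[9] becomes 1
p_3 = 9: count[9] becomes 2
p_4 = 5: count[5] becomes 1
p_5 = 4: count[4] becomes 1
p_6 = 2: count[2] becomes 2
p_7 = 1: count[1] becomes 1
p_8 = 8: count[8] becomes 1
p_9 = 10: count[10] becomes 1
Degrees (1 + count): deg[1]=1+1=2, deg[2]=1+2=3, deg[3]=1+0=1, deg[4]=1+1=2, deg[5]=1+1=2, deg[6]=1+0=1, deg[7]=1+0=1, deg[8]=1+1=2, deg[9]=1+2=3, deg[10]=1+1=2, deg[11]=1+0=1

Answer: 2 3 1 2 2 1 1 2 3 2 1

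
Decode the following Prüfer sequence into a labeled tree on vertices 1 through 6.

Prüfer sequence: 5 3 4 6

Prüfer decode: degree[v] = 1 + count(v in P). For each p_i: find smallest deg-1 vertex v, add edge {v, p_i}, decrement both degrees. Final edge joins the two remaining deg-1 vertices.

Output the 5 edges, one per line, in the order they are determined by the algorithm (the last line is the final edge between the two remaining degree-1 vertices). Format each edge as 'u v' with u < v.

Initial degrees: {1:1, 2:1, 3:2, 4:2, 5:2, 6:2}
Step 1: smallest deg-1 vertex = 1, p_1 = 5. Add edge {1,5}. Now deg[1]=0, deg[5]=1.
Step 2: smallest deg-1 vertex = 2, p_2 = 3. Add edge {2,3}. Now deg[2]=0, deg[3]=1.
Step 3: smallest deg-1 vertex = 3, p_3 = 4. Add edge {3,4}. Now deg[3]=0, deg[4]=1.
Step 4: smallest deg-1 vertex = 4, p_4 = 6. Add edge {4,6}. Now deg[4]=0, deg[6]=1.
Final: two remaining deg-1 vertices are 5, 6. Add edge {5,6}.

Answer: 1 5
2 3
3 4
4 6
5 6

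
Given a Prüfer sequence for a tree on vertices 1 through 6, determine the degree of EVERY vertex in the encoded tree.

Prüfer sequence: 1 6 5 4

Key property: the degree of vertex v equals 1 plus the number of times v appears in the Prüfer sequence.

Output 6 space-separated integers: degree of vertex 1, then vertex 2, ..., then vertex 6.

Answer: 2 1 1 2 2 2

Derivation:
p_1 = 1: count[1] becomes 1
p_2 = 6: count[6] becomes 1
p_3 = 5: count[5] becomes 1
p_4 = 4: count[4] becomes 1
Degrees (1 + count): deg[1]=1+1=2, deg[2]=1+0=1, deg[3]=1+0=1, deg[4]=1+1=2, deg[5]=1+1=2, deg[6]=1+1=2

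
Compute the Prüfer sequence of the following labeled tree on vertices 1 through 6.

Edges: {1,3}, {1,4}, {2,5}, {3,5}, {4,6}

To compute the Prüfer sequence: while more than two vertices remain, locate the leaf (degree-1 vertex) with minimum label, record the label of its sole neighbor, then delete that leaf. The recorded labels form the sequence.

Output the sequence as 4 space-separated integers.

Answer: 5 3 1 4

Derivation:
Step 1: leaves = {2,6}. Remove smallest leaf 2, emit neighbor 5.
Step 2: leaves = {5,6}. Remove smallest leaf 5, emit neighbor 3.
Step 3: leaves = {3,6}. Remove smallest leaf 3, emit neighbor 1.
Step 4: leaves = {1,6}. Remove smallest leaf 1, emit neighbor 4.
Done: 2 vertices remain (4, 6). Sequence = [5 3 1 4]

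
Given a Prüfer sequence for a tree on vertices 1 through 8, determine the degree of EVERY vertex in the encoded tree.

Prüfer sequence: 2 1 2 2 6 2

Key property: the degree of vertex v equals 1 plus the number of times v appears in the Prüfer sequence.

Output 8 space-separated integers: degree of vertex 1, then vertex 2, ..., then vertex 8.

p_1 = 2: count[2] becomes 1
p_2 = 1: count[1] becomes 1
p_3 = 2: count[2] becomes 2
p_4 = 2: count[2] becomes 3
p_5 = 6: count[6] becomes 1
p_6 = 2: count[2] becomes 4
Degrees (1 + count): deg[1]=1+1=2, deg[2]=1+4=5, deg[3]=1+0=1, deg[4]=1+0=1, deg[5]=1+0=1, deg[6]=1+1=2, deg[7]=1+0=1, deg[8]=1+0=1

Answer: 2 5 1 1 1 2 1 1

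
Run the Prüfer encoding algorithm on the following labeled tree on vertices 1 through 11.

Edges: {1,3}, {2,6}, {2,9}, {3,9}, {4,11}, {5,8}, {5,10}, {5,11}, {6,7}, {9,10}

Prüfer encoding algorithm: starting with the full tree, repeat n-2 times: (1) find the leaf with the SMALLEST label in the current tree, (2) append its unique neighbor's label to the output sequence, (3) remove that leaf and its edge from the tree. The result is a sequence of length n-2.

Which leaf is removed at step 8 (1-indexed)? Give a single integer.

Step 1: current leaves = {1,4,7,8}. Remove leaf 1 (neighbor: 3).
Step 2: current leaves = {3,4,7,8}. Remove leaf 3 (neighbor: 9).
Step 3: current leaves = {4,7,8}. Remove leaf 4 (neighbor: 11).
Step 4: current leaves = {7,8,11}. Remove leaf 7 (neighbor: 6).
Step 5: current leaves = {6,8,11}. Remove leaf 6 (neighbor: 2).
Step 6: current leaves = {2,8,11}. Remove leaf 2 (neighbor: 9).
Step 7: current leaves = {8,9,11}. Remove leaf 8 (neighbor: 5).
Step 8: current leaves = {9,11}. Remove leaf 9 (neighbor: 10).

Answer: 9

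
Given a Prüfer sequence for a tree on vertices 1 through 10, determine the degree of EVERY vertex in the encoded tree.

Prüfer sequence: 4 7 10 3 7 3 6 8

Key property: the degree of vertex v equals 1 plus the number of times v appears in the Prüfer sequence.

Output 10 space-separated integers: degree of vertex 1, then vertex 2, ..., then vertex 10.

p_1 = 4: count[4] becomes 1
p_2 = 7: count[7] becomes 1
p_3 = 10: count[10] becomes 1
p_4 = 3: count[3] becomes 1
p_5 = 7: count[7] becomes 2
p_6 = 3: count[3] becomes 2
p_7 = 6: count[6] becomes 1
p_8 = 8: count[8] becomes 1
Degrees (1 + count): deg[1]=1+0=1, deg[2]=1+0=1, deg[3]=1+2=3, deg[4]=1+1=2, deg[5]=1+0=1, deg[6]=1+1=2, deg[7]=1+2=3, deg[8]=1+1=2, deg[9]=1+0=1, deg[10]=1+1=2

Answer: 1 1 3 2 1 2 3 2 1 2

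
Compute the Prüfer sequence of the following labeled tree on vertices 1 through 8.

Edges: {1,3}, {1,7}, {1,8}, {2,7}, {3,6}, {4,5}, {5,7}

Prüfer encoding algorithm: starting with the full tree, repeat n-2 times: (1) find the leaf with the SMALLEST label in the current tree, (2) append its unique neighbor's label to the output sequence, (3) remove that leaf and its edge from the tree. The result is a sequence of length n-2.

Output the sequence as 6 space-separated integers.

Step 1: leaves = {2,4,6,8}. Remove smallest leaf 2, emit neighbor 7.
Step 2: leaves = {4,6,8}. Remove smallest leaf 4, emit neighbor 5.
Step 3: leaves = {5,6,8}. Remove smallest leaf 5, emit neighbor 7.
Step 4: leaves = {6,7,8}. Remove smallest leaf 6, emit neighbor 3.
Step 5: leaves = {3,7,8}. Remove smallest leaf 3, emit neighbor 1.
Step 6: leaves = {7,8}. Remove smallest leaf 7, emit neighbor 1.
Done: 2 vertices remain (1, 8). Sequence = [7 5 7 3 1 1]

Answer: 7 5 7 3 1 1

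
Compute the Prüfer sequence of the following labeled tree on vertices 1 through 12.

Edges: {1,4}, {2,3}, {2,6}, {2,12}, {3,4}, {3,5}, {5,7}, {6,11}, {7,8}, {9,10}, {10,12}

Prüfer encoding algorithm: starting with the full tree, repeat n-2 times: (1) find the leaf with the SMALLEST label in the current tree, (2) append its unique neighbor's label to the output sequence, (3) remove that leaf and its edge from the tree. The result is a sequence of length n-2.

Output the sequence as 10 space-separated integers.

Step 1: leaves = {1,8,9,11}. Remove smallest leaf 1, emit neighbor 4.
Step 2: leaves = {4,8,9,11}. Remove smallest leaf 4, emit neighbor 3.
Step 3: leaves = {8,9,11}. Remove smallest leaf 8, emit neighbor 7.
Step 4: leaves = {7,9,11}. Remove smallest leaf 7, emit neighbor 5.
Step 5: leaves = {5,9,11}. Remove smallest leaf 5, emit neighbor 3.
Step 6: leaves = {3,9,11}. Remove smallest leaf 3, emit neighbor 2.
Step 7: leaves = {9,11}. Remove smallest leaf 9, emit neighbor 10.
Step 8: leaves = {10,11}. Remove smallest leaf 10, emit neighbor 12.
Step 9: leaves = {11,12}. Remove smallest leaf 11, emit neighbor 6.
Step 10: leaves = {6,12}. Remove smallest leaf 6, emit neighbor 2.
Done: 2 vertices remain (2, 12). Sequence = [4 3 7 5 3 2 10 12 6 2]

Answer: 4 3 7 5 3 2 10 12 6 2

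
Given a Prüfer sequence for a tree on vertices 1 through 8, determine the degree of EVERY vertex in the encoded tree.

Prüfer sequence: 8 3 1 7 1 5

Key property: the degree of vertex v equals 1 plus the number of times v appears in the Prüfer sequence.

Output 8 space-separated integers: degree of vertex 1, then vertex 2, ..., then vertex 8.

p_1 = 8: count[8] becomes 1
p_2 = 3: count[3] becomes 1
p_3 = 1: count[1] becomes 1
p_4 = 7: count[7] becomes 1
p_5 = 1: count[1] becomes 2
p_6 = 5: count[5] becomes 1
Degrees (1 + count): deg[1]=1+2=3, deg[2]=1+0=1, deg[3]=1+1=2, deg[4]=1+0=1, deg[5]=1+1=2, deg[6]=1+0=1, deg[7]=1+1=2, deg[8]=1+1=2

Answer: 3 1 2 1 2 1 2 2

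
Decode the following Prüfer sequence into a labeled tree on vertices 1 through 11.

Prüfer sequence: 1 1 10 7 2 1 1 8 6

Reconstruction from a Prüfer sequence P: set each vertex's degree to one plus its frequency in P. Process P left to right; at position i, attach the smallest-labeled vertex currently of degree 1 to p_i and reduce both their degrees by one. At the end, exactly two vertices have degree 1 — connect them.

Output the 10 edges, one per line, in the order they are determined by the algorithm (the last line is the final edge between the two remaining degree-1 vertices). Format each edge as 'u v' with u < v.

Initial degrees: {1:5, 2:2, 3:1, 4:1, 5:1, 6:2, 7:2, 8:2, 9:1, 10:2, 11:1}
Step 1: smallest deg-1 vertex = 3, p_1 = 1. Add edge {1,3}. Now deg[3]=0, deg[1]=4.
Step 2: smallest deg-1 vertex = 4, p_2 = 1. Add edge {1,4}. Now deg[4]=0, deg[1]=3.
Step 3: smallest deg-1 vertex = 5, p_3 = 10. Add edge {5,10}. Now deg[5]=0, deg[10]=1.
Step 4: smallest deg-1 vertex = 9, p_4 = 7. Add edge {7,9}. Now deg[9]=0, deg[7]=1.
Step 5: smallest deg-1 vertex = 7, p_5 = 2. Add edge {2,7}. Now deg[7]=0, deg[2]=1.
Step 6: smallest deg-1 vertex = 2, p_6 = 1. Add edge {1,2}. Now deg[2]=0, deg[1]=2.
Step 7: smallest deg-1 vertex = 10, p_7 = 1. Add edge {1,10}. Now deg[10]=0, deg[1]=1.
Step 8: smallest deg-1 vertex = 1, p_8 = 8. Add edge {1,8}. Now deg[1]=0, deg[8]=1.
Step 9: smallest deg-1 vertex = 8, p_9 = 6. Add edge {6,8}. Now deg[8]=0, deg[6]=1.
Final: two remaining deg-1 vertices are 6, 11. Add edge {6,11}.

Answer: 1 3
1 4
5 10
7 9
2 7
1 2
1 10
1 8
6 8
6 11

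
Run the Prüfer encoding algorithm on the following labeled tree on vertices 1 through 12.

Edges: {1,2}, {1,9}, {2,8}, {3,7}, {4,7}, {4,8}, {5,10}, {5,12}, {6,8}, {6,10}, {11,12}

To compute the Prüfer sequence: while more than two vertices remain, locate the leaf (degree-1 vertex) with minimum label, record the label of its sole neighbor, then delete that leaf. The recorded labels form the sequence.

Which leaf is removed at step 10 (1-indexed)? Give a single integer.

Answer: 5

Derivation:
Step 1: current leaves = {3,9,11}. Remove leaf 3 (neighbor: 7).
Step 2: current leaves = {7,9,11}. Remove leaf 7 (neighbor: 4).
Step 3: current leaves = {4,9,11}. Remove leaf 4 (neighbor: 8).
Step 4: current leaves = {9,11}. Remove leaf 9 (neighbor: 1).
Step 5: current leaves = {1,11}. Remove leaf 1 (neighbor: 2).
Step 6: current leaves = {2,11}. Remove leaf 2 (neighbor: 8).
Step 7: current leaves = {8,11}. Remove leaf 8 (neighbor: 6).
Step 8: current leaves = {6,11}. Remove leaf 6 (neighbor: 10).
Step 9: current leaves = {10,11}. Remove leaf 10 (neighbor: 5).
Step 10: current leaves = {5,11}. Remove leaf 5 (neighbor: 12).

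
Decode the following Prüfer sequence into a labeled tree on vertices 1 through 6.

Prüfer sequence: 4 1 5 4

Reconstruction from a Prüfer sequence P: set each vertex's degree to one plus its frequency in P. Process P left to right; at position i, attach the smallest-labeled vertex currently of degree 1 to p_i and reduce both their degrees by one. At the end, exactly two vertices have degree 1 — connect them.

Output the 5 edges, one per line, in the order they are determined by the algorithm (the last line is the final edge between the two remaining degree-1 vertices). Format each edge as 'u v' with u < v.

Answer: 2 4
1 3
1 5
4 5
4 6

Derivation:
Initial degrees: {1:2, 2:1, 3:1, 4:3, 5:2, 6:1}
Step 1: smallest deg-1 vertex = 2, p_1 = 4. Add edge {2,4}. Now deg[2]=0, deg[4]=2.
Step 2: smallest deg-1 vertex = 3, p_2 = 1. Add edge {1,3}. Now deg[3]=0, deg[1]=1.
Step 3: smallest deg-1 vertex = 1, p_3 = 5. Add edge {1,5}. Now deg[1]=0, deg[5]=1.
Step 4: smallest deg-1 vertex = 5, p_4 = 4. Add edge {4,5}. Now deg[5]=0, deg[4]=1.
Final: two remaining deg-1 vertices are 4, 6. Add edge {4,6}.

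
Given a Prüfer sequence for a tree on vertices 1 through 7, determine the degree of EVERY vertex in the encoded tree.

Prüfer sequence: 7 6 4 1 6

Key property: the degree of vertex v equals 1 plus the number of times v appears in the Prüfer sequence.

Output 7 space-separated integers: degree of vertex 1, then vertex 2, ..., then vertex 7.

p_1 = 7: count[7] becomes 1
p_2 = 6: count[6] becomes 1
p_3 = 4: count[4] becomes 1
p_4 = 1: count[1] becomes 1
p_5 = 6: count[6] becomes 2
Degrees (1 + count): deg[1]=1+1=2, deg[2]=1+0=1, deg[3]=1+0=1, deg[4]=1+1=2, deg[5]=1+0=1, deg[6]=1+2=3, deg[7]=1+1=2

Answer: 2 1 1 2 1 3 2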